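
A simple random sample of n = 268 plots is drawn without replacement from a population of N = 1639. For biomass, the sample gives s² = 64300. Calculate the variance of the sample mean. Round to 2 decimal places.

Under SRS without replacement, Var(ȳ) = (1 − f)·s²/n with f = n/N = 268/1639 = 0.16351434.
Var(ȳ) = (1 − 0.16351434)·64300/268 = 0.83648566·239.92537 = 200.69413.

200.69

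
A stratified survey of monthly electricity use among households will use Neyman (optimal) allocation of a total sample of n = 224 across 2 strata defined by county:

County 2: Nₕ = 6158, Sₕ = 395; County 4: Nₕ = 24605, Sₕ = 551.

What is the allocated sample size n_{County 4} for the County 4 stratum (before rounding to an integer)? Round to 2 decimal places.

Neyman allocation: nₕ = n·NₕSₕ / Σⱼ NⱼSⱼ.
Σ NⱼSⱼ = 6158·395 + 24605·551 = 1.5989765 × 10^7.
n_{County 4} = 224·24605·551 / (1.5989765 × 10^7) = 189.92.

189.92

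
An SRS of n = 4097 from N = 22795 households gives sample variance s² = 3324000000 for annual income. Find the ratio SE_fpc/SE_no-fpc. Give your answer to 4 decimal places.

0.9057

f = n/N = 4097/22795 = 0.17973240.
SE_no-fpc = √(s²/n) = 900.73601; SE_fpc = √((1−f)s²/n) = 815.78423.
Ratio = √(1−f) = 0.90568626.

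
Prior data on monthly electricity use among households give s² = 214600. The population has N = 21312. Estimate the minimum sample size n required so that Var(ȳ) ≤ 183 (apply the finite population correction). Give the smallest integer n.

1112

Without fpc, n₀ = s²/D = 214600/183 = 1172.6776.
With fpc, (1 − n/N)·s²/n ≤ D requires n ≥ n₀/(1 + n₀/N) = 1172.6776/(1 + 1172.6776/21312) = 1111.5172.
Rounding up, n = 1112.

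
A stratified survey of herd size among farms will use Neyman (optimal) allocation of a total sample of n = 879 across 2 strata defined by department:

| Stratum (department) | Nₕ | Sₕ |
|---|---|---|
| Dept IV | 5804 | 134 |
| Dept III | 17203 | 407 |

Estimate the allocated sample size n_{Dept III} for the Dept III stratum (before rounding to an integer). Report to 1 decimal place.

791.1

Neyman allocation: nₕ = n·NₕSₕ / Σⱼ NⱼSⱼ.
Σ NⱼSⱼ = 5804·134 + 17203·407 = 7.779357 × 10^6.
n_{Dept III} = 879·17203·407 / (7.779357 × 10^6) = 791.1.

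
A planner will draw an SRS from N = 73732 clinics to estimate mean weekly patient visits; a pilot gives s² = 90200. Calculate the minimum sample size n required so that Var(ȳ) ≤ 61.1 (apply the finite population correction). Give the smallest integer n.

1448

Without fpc, n₀ = s²/D = 90200/61.1 = 1476.2684.
With fpc, (1 − n/N)·s²/n ≤ D requires n ≥ n₀/(1 + n₀/N) = 1476.2684/(1 + 1476.2684/73732) = 1447.2906.
Rounding up, n = 1448.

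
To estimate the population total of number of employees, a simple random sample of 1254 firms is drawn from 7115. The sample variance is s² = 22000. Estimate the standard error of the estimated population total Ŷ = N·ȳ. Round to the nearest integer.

27048

Var(Ŷ) = N²·Var(ȳ) = N²·(1 − n/N)·s²/n.
f = 1254/7115 = 0.17624736; Var(ȳ) = 0.82375264·22000/1254 = 14.451801.
Var(Ŷ) = 7115² · 14.451801 = 7.3159677 × 10^8.
SE(Ŷ) = √(7.3159677 × 10^8) = 27048.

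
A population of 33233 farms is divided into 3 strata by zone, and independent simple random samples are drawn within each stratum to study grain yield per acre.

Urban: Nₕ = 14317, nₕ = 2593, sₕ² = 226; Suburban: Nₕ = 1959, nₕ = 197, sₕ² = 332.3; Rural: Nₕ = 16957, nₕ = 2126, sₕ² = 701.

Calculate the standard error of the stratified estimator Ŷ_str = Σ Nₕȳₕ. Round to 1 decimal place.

Var(Ŷ_str) = Σₕ Nₕ²(1 − fₕ)sₕ²/nₕ.
Urban: 14317²·(1 − 2593/14317)·226/2593 = 1.4629644 × 10^7.
Suburban: 1959²·(1 − 197/1959)·332.3/197 = 5.8224324 × 10^6.
Rural: 16957²·(1 − 2126/16957)·701/2126 = 8.2922849 × 10^7.
Sum = 1.0337493 × 10^8.
SE = √(1.0337493 × 10^8) = 10167.3.

10167.3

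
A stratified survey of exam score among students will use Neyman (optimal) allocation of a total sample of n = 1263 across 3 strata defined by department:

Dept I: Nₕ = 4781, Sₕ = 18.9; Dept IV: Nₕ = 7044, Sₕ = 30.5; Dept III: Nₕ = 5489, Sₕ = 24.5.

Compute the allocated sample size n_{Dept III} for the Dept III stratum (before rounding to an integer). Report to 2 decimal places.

386.30

Neyman allocation: nₕ = n·NₕSₕ / Σⱼ NⱼSⱼ.
Σ NⱼSⱼ = 4781·18.9 + 7044·30.5 + 5489·24.5 = 439683.4.
n_{Dept III} = 1263·5489·24.5 / 439683.4 = 386.30.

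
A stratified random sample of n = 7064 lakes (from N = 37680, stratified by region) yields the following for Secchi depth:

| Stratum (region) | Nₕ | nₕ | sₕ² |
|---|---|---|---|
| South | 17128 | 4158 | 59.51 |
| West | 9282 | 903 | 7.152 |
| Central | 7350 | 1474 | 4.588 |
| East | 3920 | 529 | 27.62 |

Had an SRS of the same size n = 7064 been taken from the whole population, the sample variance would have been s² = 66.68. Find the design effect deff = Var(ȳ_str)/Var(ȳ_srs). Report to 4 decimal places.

0.4246

Var(ȳ_str) = Σ Wₕ²(1−fₕ)sₕ²/nₕ with Wₕ = Nₕ/37680:
  South: (17128/37680)²·(1−4158/17128)·59.51/4158 = 0.002239393
  West: (9282/37680)²·(1−903/9282)·7.152/903 = 4.3386211 × 10^-4
  Central: (7350/37680)²·(1−1474/7350)·4.588/1474 = 9.4683273 × 10^-5
  East: (3920/37680)²·(1−529/3920)·27.62/529 = 4.888325 × 10^-4
  → Var(ȳ_str) = 0.0032567709.
Var(ȳ_srs) = (1 − 7064/37680)·66.68/7064 = 0.007669772.
deff = 0.0032567709 / 0.007669772 = 0.4246.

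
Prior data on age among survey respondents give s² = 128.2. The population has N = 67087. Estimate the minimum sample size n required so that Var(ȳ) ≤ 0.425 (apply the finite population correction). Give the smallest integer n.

Without fpc, n₀ = s²/D = 128.2/0.425 = 301.6471.
With fpc, (1 − n/N)·s²/n ≤ D requires n ≥ n₀/(1 + n₀/N) = 301.6471/(1 + 301.6471/67087) = 300.2969.
Rounding up, n = 301.

301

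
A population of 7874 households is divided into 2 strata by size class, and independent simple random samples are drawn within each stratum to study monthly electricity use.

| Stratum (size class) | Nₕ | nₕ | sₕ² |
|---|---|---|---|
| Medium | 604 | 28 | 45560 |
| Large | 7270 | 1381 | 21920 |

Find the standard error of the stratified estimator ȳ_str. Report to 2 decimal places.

Var(ȳ_str) = Σₕ Wₕ²(1 − fₕ)sₕ²/nₕ with Wₕ = Nₕ/N, N = 7874.
Medium: Wₕ = 0.07670815; term = 0.07670815²·(1 − 0.04635762)·45560/28 = 9.1304942.
Large: Wₕ = 0.92329185; term = 0.92329185²·(1 − 0.18995873)·21920/1381 = 10.960542.
Sum = 20.091036.
SE = √(20.091036) = 4.48.

4.48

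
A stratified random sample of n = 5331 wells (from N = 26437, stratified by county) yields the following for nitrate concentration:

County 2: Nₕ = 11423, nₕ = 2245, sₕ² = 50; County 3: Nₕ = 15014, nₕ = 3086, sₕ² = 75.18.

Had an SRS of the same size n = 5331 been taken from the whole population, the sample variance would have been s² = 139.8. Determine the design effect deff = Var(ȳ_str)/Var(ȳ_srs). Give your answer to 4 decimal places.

0.4577

Var(ȳ_str) = Σ Wₕ²(1−fₕ)sₕ²/nₕ with Wₕ = Nₕ/26437:
  County 2: (11423/26437)²·(1−2245/11423)·50/2245 = 0.0033408544
  County 3: (15014/26437)²·(1−3086/15014)·75.18/3086 = 0.006242321
  → Var(ȳ_str) = 0.0095831754.
Var(ȳ_srs) = (1 − 5331/26437)·139.8/5331 = 0.02093593.
deff = 0.0095831754 / 0.02093593 = 0.4577.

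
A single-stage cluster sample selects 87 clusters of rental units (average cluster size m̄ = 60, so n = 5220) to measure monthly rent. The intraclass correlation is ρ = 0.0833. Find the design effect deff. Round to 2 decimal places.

deff = 1 + (60 − 1)·0.0833 = 1 + 4.9147 = 5.9147.

5.91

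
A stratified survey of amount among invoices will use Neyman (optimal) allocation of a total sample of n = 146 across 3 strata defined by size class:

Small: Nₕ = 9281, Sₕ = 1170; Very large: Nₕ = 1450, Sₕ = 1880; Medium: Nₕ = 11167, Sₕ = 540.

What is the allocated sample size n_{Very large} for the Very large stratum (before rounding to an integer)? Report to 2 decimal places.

20.29

Neyman allocation: nₕ = n·NₕSₕ / Σⱼ NⱼSⱼ.
Σ NⱼSⱼ = 9281·1170 + 1450·1880 + 11167·540 = 1.961495 × 10^7.
n_{Very large} = 146·1450·1880 / (1.961495 × 10^7) = 20.29.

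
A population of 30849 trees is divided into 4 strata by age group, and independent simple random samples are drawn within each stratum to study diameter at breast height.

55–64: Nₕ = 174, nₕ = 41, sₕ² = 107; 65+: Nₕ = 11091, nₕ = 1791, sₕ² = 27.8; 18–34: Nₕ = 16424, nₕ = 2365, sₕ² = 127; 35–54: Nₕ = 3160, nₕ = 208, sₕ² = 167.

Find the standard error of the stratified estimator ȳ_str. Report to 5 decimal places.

0.15048

Var(ȳ_str) = Σₕ Wₕ²(1 − fₕ)sₕ²/nₕ with Wₕ = Nₕ/N, N = 30849.
55–64: Wₕ = 0.00564038; term = 0.00564038²·(1 − 0.23563218)·107/41 = 6.3462712 × 10^-5.
65+: Wₕ = 0.35952543; term = 0.35952543²·(1 − 0.16148228)·27.8/1791 = 0.0016823668.
18–34: Wₕ = 0.53239975; term = 0.53239975²·(1 − 0.14399659)·127/2365 = 0.01302938.
35–54: Wₕ = 0.10243444; term = 0.10243444²·(1 − 0.06582278)·167/208 = 0.0078699938.
Sum = 0.022645203.
SE = √(0.022645203) = 0.15048.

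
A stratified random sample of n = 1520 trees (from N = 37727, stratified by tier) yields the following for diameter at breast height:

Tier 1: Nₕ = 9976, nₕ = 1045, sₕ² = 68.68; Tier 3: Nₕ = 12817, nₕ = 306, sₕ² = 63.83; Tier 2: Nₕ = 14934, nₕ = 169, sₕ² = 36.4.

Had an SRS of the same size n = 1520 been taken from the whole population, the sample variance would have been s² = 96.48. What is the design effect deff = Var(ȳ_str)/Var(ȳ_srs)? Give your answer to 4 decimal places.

Var(ȳ_str) = Σ Wₕ²(1−fₕ)sₕ²/nₕ with Wₕ = Nₕ/37727:
  Tier 1: (9976/37727)²·(1−1045/9976)·68.68/1045 = 0.0041140161
  Tier 3: (12817/37727)²·(1−306/12817)·63.83/306 = 0.02350051
  Tier 2: (14934/37727)²·(1−169/14934)·36.4/169 = 0.033367198
  → Var(ȳ_str) = 0.060981724.
Var(ȳ_srs) = (1 − 1520/37727)·96.48/1520 = 0.060916365.
deff = 0.060981724 / 0.060916365 = 1.0011.

1.0011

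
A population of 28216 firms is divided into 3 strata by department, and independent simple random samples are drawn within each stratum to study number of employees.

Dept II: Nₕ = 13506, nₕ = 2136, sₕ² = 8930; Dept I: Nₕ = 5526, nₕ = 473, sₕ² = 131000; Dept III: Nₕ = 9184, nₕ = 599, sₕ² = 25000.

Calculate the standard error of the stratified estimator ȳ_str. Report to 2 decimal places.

3.83

Var(ȳ_str) = Σₕ Wₕ²(1 − fₕ)sₕ²/nₕ with Wₕ = Nₕ/N, N = 28216.
Dept II: Wₕ = 0.47866459; term = 0.47866459²·(1 − 0.15815193)·8930/2136 = 0.80639259.
Dept I: Wₕ = 0.19584633; term = 0.19584633²·(1 − 0.08559537)·131000/473 = 9.7135827.
Dept III: Wₕ = 0.32548908; term = 0.32548908²·(1 − 0.06522213)·25000/599 = 4.1332766.
Sum = 14.653252.
SE = √(14.653252) = 3.83.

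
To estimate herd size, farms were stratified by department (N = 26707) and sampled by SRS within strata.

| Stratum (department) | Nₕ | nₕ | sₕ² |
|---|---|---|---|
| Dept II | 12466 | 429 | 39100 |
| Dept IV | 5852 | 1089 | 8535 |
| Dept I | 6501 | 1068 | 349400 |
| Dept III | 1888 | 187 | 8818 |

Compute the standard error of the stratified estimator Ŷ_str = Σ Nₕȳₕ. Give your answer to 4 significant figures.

Var(Ŷ_str) = Σₕ Nₕ²(1 − fₕ)sₕ²/nₕ.
Dept II: 12466²·(1 − 429/12466)·39100/429 = 1.3676181 × 10^10.
Dept IV: 5852²·(1 − 1089/5852)·8535/1089 = 2.1845427 × 10^8.
Dept I: 6501²·(1 − 1068/6501)·349400/1068 = 1.1555042 × 10^10.
Dept III: 1888²·(1 − 187/1888)·8818/187 = 1.5143797 × 10^8.
Sum = 2.5601115 × 10^10.
SE = √(2.5601115 × 10^10) = 160000.

160000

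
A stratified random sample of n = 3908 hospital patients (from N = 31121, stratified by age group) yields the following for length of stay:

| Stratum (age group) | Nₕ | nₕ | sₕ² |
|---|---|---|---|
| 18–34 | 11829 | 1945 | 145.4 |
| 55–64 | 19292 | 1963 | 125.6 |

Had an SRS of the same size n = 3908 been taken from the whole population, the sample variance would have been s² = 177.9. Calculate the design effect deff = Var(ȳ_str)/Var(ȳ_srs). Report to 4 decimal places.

0.7816

Var(ȳ_str) = Σ Wₕ²(1−fₕ)sₕ²/nₕ with Wₕ = Nₕ/31121:
  18–34: (11829/31121)²·(1−1945/11829)·145.4/1945 = 0.009024403
  55–64: (19292/31121)²·(1−1963/19292)·125.6/1963 = 0.022085794
  → Var(ȳ_str) = 0.031110197.
Var(ȳ_srs) = (1 − 3908/31121)·177.9/3908 = 0.039805609.
deff = 0.031110197 / 0.039805609 = 0.7816.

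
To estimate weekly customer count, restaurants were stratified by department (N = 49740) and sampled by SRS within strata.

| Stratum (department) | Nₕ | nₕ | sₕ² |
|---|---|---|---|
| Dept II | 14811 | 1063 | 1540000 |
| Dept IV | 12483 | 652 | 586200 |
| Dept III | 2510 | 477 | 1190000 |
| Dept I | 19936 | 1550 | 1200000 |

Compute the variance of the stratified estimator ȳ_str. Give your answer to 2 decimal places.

Var(ȳ_str) = Σₕ Wₕ²(1 − fₕ)sₕ²/nₕ with Wₕ = Nₕ/N, N = 49740.
Dept II: Wₕ = 0.29776840; term = 0.29776840²·(1 − 0.07177098)·1540000/1063 = 119.23391.
Dept IV: Wₕ = 0.25096502; term = 0.25096502²·(1 − 0.05223103)·586200/652 = 53.669442.
Dept III: Wₕ = 0.05046240; term = 0.05046240²·(1 − 0.19003984)·1190000/477 = 5.1455064.
Dept I: Wₕ = 0.40080418; term = 0.40080418²·(1 − 0.07774880)·1200000/1550 = 114.69996.
Sum = 292.74882.

292.75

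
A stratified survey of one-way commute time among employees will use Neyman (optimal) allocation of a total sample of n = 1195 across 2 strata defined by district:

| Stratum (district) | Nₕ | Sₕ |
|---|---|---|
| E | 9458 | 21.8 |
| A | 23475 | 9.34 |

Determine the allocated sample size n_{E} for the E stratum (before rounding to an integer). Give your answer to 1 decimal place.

Neyman allocation: nₕ = n·NₕSₕ / Σⱼ NⱼSⱼ.
Σ NⱼSⱼ = 9458·21.8 + 23475·9.34 = 425440.9.
n_{E} = 1195·9458·21.8 / 425440.9 = 579.1.

579.1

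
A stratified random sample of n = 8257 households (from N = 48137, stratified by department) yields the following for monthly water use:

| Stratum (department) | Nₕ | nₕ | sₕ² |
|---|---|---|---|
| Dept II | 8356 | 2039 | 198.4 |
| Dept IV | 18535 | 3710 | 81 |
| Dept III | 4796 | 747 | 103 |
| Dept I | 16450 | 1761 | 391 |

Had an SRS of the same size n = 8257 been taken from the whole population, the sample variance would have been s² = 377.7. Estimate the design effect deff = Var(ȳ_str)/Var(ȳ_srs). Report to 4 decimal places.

Var(ȳ_str) = Σ Wₕ²(1−fₕ)sₕ²/nₕ with Wₕ = Nₕ/48137:
  Dept II: (8356/48137)²·(1−2039/8356)·198.4/2039 = 0.0022165407
  Dept IV: (18535/48137)²·(1−3710/18535)·81/3710 = 0.0025890495
  Dept III: (4796/48137)²·(1−747/4796)·103/747 = 0.0011555415
  Dept I: (16450/48137)²·(1−1761/16450)·391/1761 = 0.023153545
  → Var(ȳ_str) = 0.029114677.
Var(ȳ_srs) = (1 − 8257/48137)·377.7/8257 = 0.037896651.
deff = 0.029114677 / 0.037896651 = 0.7683.

0.7683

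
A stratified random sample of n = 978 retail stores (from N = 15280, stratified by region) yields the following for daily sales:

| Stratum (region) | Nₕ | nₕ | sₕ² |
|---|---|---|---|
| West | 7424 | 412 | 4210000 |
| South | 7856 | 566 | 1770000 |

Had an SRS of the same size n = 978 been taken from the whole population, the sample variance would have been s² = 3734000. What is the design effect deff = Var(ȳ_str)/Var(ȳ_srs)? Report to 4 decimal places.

0.8522

Var(ȳ_str) = Σ Wₕ²(1−fₕ)sₕ²/nₕ with Wₕ = Nₕ/15280:
  West: (7424/15280)²·(1−412/7424)·4210000/412 = 2278.3374
  South: (7856/15280)²·(1−566/7856)·1770000/566 = 767.0773
  → Var(ȳ_str) = 3045.4147.
Var(ȳ_srs) = (1 − 978/15280)·3734000/978 = 3573.6242.
deff = 3045.4147 / 3573.6242 = 0.8522.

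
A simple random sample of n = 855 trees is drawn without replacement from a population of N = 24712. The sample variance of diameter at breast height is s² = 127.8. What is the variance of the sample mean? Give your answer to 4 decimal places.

0.1443

Under SRS without replacement, Var(ȳ) = (1 − f)·s²/n with f = n/N = 855/24712 = 0.03459858.
Var(ȳ) = (1 − 0.03459858)·127.8/855 = 0.96540142·0.14947368 = 0.14430211.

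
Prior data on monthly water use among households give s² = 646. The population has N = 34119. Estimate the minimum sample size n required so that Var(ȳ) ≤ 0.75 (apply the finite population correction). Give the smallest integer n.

Without fpc, n₀ = s²/D = 646/0.75 = 861.3333.
With fpc, (1 − n/N)·s²/n ≤ D requires n ≥ n₀/(1 + n₀/N) = 861.3333/(1 + 861.3333/34119) = 840.1244.
Rounding up, n = 841.

841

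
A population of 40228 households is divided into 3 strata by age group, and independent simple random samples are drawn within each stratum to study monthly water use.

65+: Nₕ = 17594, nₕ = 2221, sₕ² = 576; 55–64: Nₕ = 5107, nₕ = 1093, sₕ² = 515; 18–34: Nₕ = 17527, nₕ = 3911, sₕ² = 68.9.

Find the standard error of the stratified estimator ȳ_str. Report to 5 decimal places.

0.22784

Var(ȳ_str) = Σₕ Wₕ²(1 − fₕ)sₕ²/nₕ with Wₕ = Nₕ/N, N = 40228.
65+: Wₕ = 0.43735706; term = 0.43735706²·(1 − 0.12623622)·576/2221 = 0.043345125.
55–64: Wₕ = 0.12695138; term = 0.12695138²·(1 − 0.21401997)·515/1093 = 0.0059686129.
18–34: Wₕ = 0.43569156; term = 0.43569156²·(1 − 0.22314144)·68.9/3911 = 0.0025979552.
Sum = 0.051911693.
SE = √(0.051911693) = 0.22784.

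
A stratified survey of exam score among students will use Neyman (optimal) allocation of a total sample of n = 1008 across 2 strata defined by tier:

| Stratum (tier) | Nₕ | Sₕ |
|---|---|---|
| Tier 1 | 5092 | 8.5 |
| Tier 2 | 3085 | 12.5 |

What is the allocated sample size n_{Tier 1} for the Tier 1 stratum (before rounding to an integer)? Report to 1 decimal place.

Neyman allocation: nₕ = n·NₕSₕ / Σⱼ NⱼSⱼ.
Σ NⱼSⱼ = 5092·8.5 + 3085·12.5 = 81844.5.
n_{Tier 1} = 1008·5092·8.5 / 81844.5 = 533.1.

533.1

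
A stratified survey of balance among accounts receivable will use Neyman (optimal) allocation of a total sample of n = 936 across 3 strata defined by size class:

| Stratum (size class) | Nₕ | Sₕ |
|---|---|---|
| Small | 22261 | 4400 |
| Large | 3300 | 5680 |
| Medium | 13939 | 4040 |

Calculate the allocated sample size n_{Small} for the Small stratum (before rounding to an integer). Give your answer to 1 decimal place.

529.9

Neyman allocation: nₕ = n·NₕSₕ / Σⱼ NⱼSⱼ.
Σ NⱼSⱼ = 22261·4400 + 3300·5680 + 13939·4040 = 1.7300596 × 10^8.
n_{Small} = 936·22261·4400 / (1.7300596 × 10^8) = 529.9.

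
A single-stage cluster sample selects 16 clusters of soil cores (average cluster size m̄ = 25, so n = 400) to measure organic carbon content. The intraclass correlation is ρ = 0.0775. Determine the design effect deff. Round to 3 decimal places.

2.860

deff = 1 + (25 − 1)·0.0775 = 1 + 1.86 = 2.86.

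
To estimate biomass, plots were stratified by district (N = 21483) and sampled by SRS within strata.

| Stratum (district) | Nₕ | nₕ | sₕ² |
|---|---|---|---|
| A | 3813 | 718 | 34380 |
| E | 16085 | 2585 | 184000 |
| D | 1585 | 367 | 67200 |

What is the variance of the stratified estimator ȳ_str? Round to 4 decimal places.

Var(ȳ_str) = Σₕ Wₕ²(1 − fₕ)sₕ²/nₕ with Wₕ = Nₕ/N, N = 21483.
A: Wₕ = 0.17748918; term = 0.17748918²·(1 − 0.18830317)·34380/718 = 1.2243879.
E: Wₕ = 0.74873156; term = 0.74873156²·(1 − 0.16070873)·184000/2585 = 33.490548.
D: Wₕ = 0.07377927; term = 0.07377927²·(1 − 0.23154574)·67200/367 = 0.76593146.
Sum = 35.480867.

35.4809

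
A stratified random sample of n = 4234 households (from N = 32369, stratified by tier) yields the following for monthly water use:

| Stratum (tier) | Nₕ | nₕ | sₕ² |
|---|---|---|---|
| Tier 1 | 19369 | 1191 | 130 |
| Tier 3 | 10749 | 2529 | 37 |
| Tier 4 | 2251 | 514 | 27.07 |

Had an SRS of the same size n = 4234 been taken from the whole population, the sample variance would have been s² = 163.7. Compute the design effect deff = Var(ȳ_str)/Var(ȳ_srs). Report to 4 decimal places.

Var(ȳ_str) = Σ Wₕ²(1−fₕ)sₕ²/nₕ with Wₕ = Nₕ/32369:
  Tier 1: (19369/32369)²·(1−1191/19369)·130/1191 = 0.036679746
  Tier 3: (10749/32369)²·(1−2529/10749)·37/2529 = 0.00123377
  Tier 4: (2251/32369)²·(1−514/2251)·27.07/514 = 1.965359 × 10^-4
  → Var(ȳ_str) = 0.038110052.
Var(ȳ_srs) = (1 − 4234/32369)·163.7/4234 = 0.033605895.
deff = 0.038110052 / 0.033605895 = 1.1340.

1.1340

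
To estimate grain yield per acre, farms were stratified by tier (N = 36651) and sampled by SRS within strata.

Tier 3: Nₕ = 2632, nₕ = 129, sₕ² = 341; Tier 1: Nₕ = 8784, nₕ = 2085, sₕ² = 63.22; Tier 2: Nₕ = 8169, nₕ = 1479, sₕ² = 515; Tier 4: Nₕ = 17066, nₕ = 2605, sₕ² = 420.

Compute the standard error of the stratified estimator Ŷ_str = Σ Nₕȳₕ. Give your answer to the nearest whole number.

Var(Ŷ_str) = Σₕ Nₕ²(1 − fₕ)sₕ²/nₕ.
Tier 3: 2632²·(1 − 129/2632)·341/129 = 1.7414516 × 10^7.
Tier 1: 8784²·(1 − 2085/8784)·63.22/2085 = 1.7842296 × 10^6.
Tier 2: 8169²·(1 − 1479/8169)·515/1479 = 1.9029793 × 10^7.
Tier 4: 17066²·(1 − 2605/17066)·420/2605 = 3.9789788 × 10^7.
Sum = 7.8018327 × 10^7.
SE = √(7.8018327 × 10^7) = 8833.

8833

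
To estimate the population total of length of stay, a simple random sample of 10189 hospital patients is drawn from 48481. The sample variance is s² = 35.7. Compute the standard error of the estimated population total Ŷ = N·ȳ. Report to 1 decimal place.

Var(Ŷ) = N²·Var(ȳ) = N²·(1 − n/N)·s²/n.
f = 10189/48481 = 0.21016481; Var(ȳ) = 0.78983519·35.7/10189 = 0.0027674076.
Var(Ŷ) = 48481² · 0.0027674076 = 6.5045352 × 10^6.
SE(Ŷ) = √(6.5045352 × 10^6) = 2550.4.

2550.4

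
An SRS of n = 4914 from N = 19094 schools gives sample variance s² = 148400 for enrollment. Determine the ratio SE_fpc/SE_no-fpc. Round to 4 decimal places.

f = n/N = 4914/19094 = 0.25735833.
SE_no-fpc = √(s²/n) = 5.4954008; SE_fpc = √((1−f)s²/n) = 4.7357529.
Ratio = √(1−f) = 0.86176660.

0.8618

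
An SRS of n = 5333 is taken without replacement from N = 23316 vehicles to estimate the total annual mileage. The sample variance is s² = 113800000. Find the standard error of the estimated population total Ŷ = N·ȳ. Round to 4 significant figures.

2.991 × 10^6

Var(Ŷ) = N²·Var(ȳ) = N²·(1 − n/N)·s²/n.
f = 5333/23316 = 0.22872705; Var(ȳ) = 0.77127295·113800000/5333 = 16458.065.
Var(Ŷ) = 23316² · 16458.065 = 8.9471943 × 10^12.
SE(Ŷ) = √(8.9471943 × 10^12) = 2.991 × 10^6.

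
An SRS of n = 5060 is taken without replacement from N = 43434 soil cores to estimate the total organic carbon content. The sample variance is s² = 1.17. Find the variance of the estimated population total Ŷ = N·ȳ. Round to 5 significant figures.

Var(Ŷ) = N²·Var(ȳ) = N²·(1 − n/N)·s²/n.
f = 5060/43434 = 0.11649860; Var(ȳ) = 0.88350140·1.17/5060 = 2.0428787 × 10^-4.
Var(Ŷ) = 43434² · (2.0428787 × 10^-4) = 385391.59.

385390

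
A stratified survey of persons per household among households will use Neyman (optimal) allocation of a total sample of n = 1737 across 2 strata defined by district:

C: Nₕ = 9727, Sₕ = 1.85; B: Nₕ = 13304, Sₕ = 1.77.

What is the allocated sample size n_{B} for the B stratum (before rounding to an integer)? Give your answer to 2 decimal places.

984.59

Neyman allocation: nₕ = n·NₕSₕ / Σⱼ NⱼSⱼ.
Σ NⱼSⱼ = 9727·1.85 + 13304·1.77 = 41543.03.
n_{B} = 1737·13304·1.77 / 41543.03 = 984.59.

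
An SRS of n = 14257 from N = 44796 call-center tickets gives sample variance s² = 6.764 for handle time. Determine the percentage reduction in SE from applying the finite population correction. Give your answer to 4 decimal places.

f = n/N = 14257/44796 = 0.31826502.
SE_no-fpc = √(s²/n) = 0.021781497; SE_fpc = √((1−f)s²/n) = 0.017984382.
Ratio = √(1−f) = 0.82567244. Reduction = 100·(1 − 0.82567244) = 17.4328%.

17.4328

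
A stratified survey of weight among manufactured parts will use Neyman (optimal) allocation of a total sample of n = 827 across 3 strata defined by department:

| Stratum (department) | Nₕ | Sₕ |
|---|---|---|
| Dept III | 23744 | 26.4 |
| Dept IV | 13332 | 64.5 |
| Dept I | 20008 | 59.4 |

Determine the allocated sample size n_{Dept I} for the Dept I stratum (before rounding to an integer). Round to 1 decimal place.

367.4

Neyman allocation: nₕ = n·NₕSₕ / Σⱼ NⱼSⱼ.
Σ NⱼSⱼ = 23744·26.4 + 13332·64.5 + 20008·59.4 = 2.6752308 × 10^6.
n_{Dept I} = 827·20008·59.4 / (2.6752308 × 10^6) = 367.4.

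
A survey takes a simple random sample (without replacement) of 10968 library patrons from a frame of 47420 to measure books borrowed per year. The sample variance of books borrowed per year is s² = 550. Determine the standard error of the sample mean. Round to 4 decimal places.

0.1963

Under SRS without replacement, Var(ȳ) = (1 − f)·s²/n with f = n/N = 10968/47420 = 0.23129481.
Var(ȳ) = (1 − 0.23129481)·550/10968 = 0.76870519·0.050145879 = 0.038547397.
SE(ȳ) = √(0.038547397) = 0.1963.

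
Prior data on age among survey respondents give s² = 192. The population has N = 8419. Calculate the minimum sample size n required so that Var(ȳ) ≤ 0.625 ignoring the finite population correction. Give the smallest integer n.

Without fpc, n₀ = s²/D = 192/0.625 = 307.2000.
Rounding up, n = 308.

308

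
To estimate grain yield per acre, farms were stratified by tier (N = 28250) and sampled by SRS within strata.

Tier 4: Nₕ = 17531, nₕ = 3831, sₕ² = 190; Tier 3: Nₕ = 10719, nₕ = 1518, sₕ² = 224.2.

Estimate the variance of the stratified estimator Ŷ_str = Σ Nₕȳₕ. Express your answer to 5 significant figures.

2.6478 × 10^7

Var(Ŷ_str) = Σₕ Nₕ²(1 − fₕ)sₕ²/nₕ.
Tier 4: 17531²·(1 − 3831/17531)·190/3831 = 1.1911562 × 10^7.
Tier 3: 10719²·(1 − 1518/10719)·224.2/1518 = 1.456643 × 10^7.
Sum = 2.6477992 × 10^7.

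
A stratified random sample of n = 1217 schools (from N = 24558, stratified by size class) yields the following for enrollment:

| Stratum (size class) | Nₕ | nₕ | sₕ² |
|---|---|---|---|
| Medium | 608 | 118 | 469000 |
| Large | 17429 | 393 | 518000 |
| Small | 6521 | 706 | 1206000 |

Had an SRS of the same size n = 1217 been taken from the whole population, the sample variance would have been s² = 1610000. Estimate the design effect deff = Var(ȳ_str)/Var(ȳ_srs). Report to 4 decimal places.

0.6031

Var(ȳ_str) = Σ Wₕ²(1−fₕ)sₕ²/nₕ with Wₕ = Nₕ/24558:
  Medium: (608/24558)²·(1−118/608)·469000/118 = 1.9633806
  Large: (17429/24558)²·(1−393/17429)·518000/393 = 648.92024
  Small: (6521/24558)²·(1−706/6521)·1206000/706 = 107.40402
  → Var(ȳ_str) = 758.28764.
Var(ȳ_srs) = (1 − 1217/24558)·1610000/1217 = 1257.3661.
deff = 758.28764 / 1257.3661 = 0.6031.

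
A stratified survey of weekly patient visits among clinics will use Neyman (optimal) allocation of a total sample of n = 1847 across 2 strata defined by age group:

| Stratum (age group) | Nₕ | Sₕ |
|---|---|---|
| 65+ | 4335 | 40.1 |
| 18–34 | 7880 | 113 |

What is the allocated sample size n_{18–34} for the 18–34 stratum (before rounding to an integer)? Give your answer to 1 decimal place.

1545.3

Neyman allocation: nₕ = n·NₕSₕ / Σⱼ NⱼSⱼ.
Σ NⱼSⱼ = 4335·40.1 + 7880·113 = 1.0642735 × 10^6.
n_{18–34} = 1847·7880·113 / (1.0642735 × 10^6) = 1545.3.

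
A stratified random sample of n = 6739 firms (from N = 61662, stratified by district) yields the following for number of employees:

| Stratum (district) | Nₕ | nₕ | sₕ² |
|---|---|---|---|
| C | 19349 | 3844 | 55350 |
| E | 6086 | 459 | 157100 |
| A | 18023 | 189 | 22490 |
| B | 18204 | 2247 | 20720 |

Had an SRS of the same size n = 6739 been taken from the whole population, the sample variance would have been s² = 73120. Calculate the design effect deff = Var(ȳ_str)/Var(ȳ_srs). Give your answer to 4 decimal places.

1.5503

Var(ȳ_str) = Σ Wₕ²(1−fₕ)sₕ²/nₕ with Wₕ = Nₕ/61662:
  C: (19349/61662)²·(1−3844/19349)·55350/3844 = 1.1361334
  E: (6086/61662)²·(1−459/6086)·157100/459 = 3.0827418
  A: (18023/61662)²·(1−189/18023)·22490/189 = 10.059312
  B: (18204/61662)²·(1−2247/18204)·20720/2247 = 0.70448141
  → Var(ȳ_str) = 14.982669.
Var(ȳ_srs) = (1 − 6739/61662)·73120/6739 = 9.6644551.
deff = 14.982669 / 9.6644551 = 1.5503.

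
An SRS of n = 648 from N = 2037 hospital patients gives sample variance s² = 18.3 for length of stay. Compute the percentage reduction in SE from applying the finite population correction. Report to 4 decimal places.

17.4237

f = n/N = 648/2037 = 0.31811487.
SE_no-fpc = √(s²/n) = 0.16804982; SE_fpc = √((1−f)s²/n) = 0.13876938.
Ratio = √(1−f) = 0.82576336. Reduction = 100·(1 − 0.82576336) = 17.4237%.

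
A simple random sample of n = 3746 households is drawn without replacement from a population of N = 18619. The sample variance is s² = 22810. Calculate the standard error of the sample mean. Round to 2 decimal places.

Under SRS without replacement, Var(ȳ) = (1 − f)·s²/n with f = n/N = 3746/18619 = 0.20119233.
Var(ȳ) = (1 − 0.20119233)·22810/3746 = 0.79880767·6.0891618 = 4.8640691.
SE(ȳ) = √(4.8640691) = 2.21.

2.21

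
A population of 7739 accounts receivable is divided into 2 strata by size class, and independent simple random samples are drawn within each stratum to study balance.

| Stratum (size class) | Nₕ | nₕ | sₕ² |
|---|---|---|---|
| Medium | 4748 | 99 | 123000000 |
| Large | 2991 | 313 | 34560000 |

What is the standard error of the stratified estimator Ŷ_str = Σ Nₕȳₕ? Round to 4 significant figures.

Var(Ŷ_str) = Σₕ Nₕ²(1 − fₕ)sₕ²/nₕ.
Medium: 4748²·(1 − 99/4748)·123000000/99 = 2.7424592 × 10^13.
Large: 2991²·(1 − 313/2991)·34560000/313 = 8.8441557 × 10^11.
Sum = 2.8309008 × 10^13.
SE = √(2.8309008 × 10^13) = 5.321 × 10^6.

5.321 × 10^6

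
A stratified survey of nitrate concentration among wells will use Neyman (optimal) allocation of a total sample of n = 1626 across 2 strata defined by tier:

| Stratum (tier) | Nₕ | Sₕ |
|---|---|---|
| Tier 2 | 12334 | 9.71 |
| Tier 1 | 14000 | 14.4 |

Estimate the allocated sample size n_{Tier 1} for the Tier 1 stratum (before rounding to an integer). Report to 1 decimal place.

1020.0

Neyman allocation: nₕ = n·NₕSₕ / Σⱼ NⱼSⱼ.
Σ NⱼSⱼ = 12334·9.71 + 14000·14.4 = 321363.14.
n_{Tier 1} = 1626·14000·14.4 / 321363.14 = 1020.0.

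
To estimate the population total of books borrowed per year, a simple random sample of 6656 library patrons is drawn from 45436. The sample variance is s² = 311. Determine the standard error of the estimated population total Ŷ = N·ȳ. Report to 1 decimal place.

Var(Ŷ) = N²·Var(ȳ) = N²·(1 − n/N)·s²/n.
f = 6656/45436 = 0.14649177; Var(ȳ) = 0.85350823·311/6656 = 0.039879967.
Var(Ŷ) = 45436² · 0.039879967 = 8.2329404 × 10^7.
SE(Ŷ) = √(8.2329404 × 10^7) = 9073.6.

9073.6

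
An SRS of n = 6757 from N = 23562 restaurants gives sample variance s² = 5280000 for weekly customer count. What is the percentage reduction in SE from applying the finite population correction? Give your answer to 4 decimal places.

15.5474

f = n/N = 6757/23562 = 0.28677532.
SE_no-fpc = √(s²/n) = 27.953745; SE_fpc = √((1−f)s²/n) = 23.607673.
Ratio = √(1−f) = 0.84452631. Reduction = 100·(1 − 0.84452631) = 15.5474%.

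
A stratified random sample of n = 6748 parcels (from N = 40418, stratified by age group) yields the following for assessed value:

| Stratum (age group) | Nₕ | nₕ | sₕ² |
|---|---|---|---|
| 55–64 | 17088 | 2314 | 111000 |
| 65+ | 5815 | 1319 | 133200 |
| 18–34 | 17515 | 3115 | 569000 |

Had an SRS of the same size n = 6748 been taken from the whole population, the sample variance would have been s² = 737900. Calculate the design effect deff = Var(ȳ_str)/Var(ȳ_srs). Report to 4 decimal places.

Var(ȳ_str) = Σ Wₕ²(1−fₕ)sₕ²/nₕ with Wₕ = Nₕ/40418:
  55–64: (17088/40418)²·(1−2314/17088)·111000/2314 = 7.4130907
  65+: (5815/40418)²·(1−1319/5815)·133200/1319 = 1.6161654
  18–34: (17515/40418)²·(1−3115/17515)·569000/3115 = 28.201825
  → Var(ȳ_str) = 37.231081.
Var(ȳ_srs) = (1 − 6748/40418)·737900/6748 = 91.094201.
deff = 37.231081 / 91.094201 = 0.4087.

0.4087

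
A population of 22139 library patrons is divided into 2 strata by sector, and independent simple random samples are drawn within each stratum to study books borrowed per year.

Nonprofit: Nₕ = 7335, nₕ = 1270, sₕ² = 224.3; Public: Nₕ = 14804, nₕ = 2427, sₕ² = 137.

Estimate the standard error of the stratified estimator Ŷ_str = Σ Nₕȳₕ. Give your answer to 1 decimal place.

4266.1

Var(Ŷ_str) = Σₕ Nₕ²(1 − fₕ)sₕ²/nₕ.
Nonprofit: 7335²·(1 − 1270/7335)·224.3/1270 = 7.856995 × 10^6.
Public: 14804²·(1 − 2427/14804)·137/2427 = 1.034297 × 10^7.
Sum = 1.8199965 × 10^7.
SE = √(1.8199965 × 10^7) = 4266.1.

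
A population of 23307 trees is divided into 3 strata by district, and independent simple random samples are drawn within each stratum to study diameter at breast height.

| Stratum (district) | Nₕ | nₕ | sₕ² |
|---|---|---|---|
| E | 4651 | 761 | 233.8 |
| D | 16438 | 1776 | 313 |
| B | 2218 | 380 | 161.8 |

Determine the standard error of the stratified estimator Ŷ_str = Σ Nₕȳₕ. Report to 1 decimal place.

Var(Ŷ_str) = Σₕ Nₕ²(1 − fₕ)sₕ²/nₕ.
E: 4651²·(1 − 761/4651)·233.8/761 = 5.5584767 × 10^6.
D: 16438²·(1 − 1776/16438)·313/1776 = 4.2475996 × 10^7.
B: 2218²·(1 − 380/2218)·161.8/380 = 1.7358091 × 10^6.
Sum = 4.9770282 × 10^7.
SE = √(4.9770282 × 10^7) = 7054.8.

7054.8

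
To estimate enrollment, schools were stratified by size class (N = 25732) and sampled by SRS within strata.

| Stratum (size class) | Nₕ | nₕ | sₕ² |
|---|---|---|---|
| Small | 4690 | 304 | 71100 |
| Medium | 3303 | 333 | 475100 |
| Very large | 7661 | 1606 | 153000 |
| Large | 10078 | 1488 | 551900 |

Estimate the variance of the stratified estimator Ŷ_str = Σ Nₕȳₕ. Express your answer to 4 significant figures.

Var(Ŷ_str) = Σₕ Nₕ²(1 − fₕ)sₕ²/nₕ.
Small: 4690²·(1 − 304/4690)·71100/304 = 4.8110236 × 10^9.
Medium: 3303²·(1 − 333/3303)·475100/333 = 1.3996061 × 10^10.
Very large: 7661²·(1 − 1606/7661)·153000/1606 = 4.4192188 × 10^9.
Large: 10078²·(1 − 1488/10078)·551900/1488 = 3.2108867 × 10^10.
Sum = 5.533517 × 10^10.

5.534 × 10^10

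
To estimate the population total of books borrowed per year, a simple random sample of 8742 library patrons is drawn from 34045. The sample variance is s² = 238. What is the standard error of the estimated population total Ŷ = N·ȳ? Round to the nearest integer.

4843

Var(Ŷ) = N²·Var(ȳ) = N²·(1 − n/N)·s²/n.
f = 8742/34045 = 0.25677779; Var(ȳ) = 0.74322221·238/8742 = 0.020234144.
Var(Ŷ) = 34045² · 0.020234144 = 2.3452628 × 10^7.
SE(Ŷ) = √(2.3452628 × 10^7) = 4843.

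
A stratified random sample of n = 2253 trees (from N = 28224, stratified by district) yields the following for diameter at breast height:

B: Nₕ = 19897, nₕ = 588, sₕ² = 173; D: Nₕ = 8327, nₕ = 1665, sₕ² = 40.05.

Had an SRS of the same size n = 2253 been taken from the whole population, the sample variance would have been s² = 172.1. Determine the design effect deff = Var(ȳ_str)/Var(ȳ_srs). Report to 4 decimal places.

2.0426

Var(ȳ_str) = Σ Wₕ²(1−fₕ)sₕ²/nₕ with Wₕ = Nₕ/28224:
  B: (19897/28224)²·(1−588/19897)·173/588 = 0.1418989
  D: (8327/28224)²·(1−1665/8327)·40.05/1665 = 0.0016751139
  → Var(ȳ_str) = 0.14357401.
Var(ȳ_srs) = (1 − 2253/28224)·172.1/2253 = 0.070289392.
deff = 0.14357401 / 0.070289392 = 2.0426.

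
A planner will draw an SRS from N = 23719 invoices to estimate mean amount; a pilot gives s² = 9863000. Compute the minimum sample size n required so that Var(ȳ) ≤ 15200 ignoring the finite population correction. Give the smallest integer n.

649

Without fpc, n₀ = s²/D = 9863000/15200 = 648.8816.
Rounding up, n = 649.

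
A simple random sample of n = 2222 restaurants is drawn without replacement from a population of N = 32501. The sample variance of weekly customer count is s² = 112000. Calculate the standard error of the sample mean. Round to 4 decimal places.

6.8527

Under SRS without replacement, Var(ȳ) = (1 − f)·s²/n with f = n/N = 2222/32501 = 0.06836713.
Var(ȳ) = (1 − 0.06836713)·112000/2222 = 0.93163287·50.405041 = 46.958993.
SE(ȳ) = √(46.958993) = 6.8527.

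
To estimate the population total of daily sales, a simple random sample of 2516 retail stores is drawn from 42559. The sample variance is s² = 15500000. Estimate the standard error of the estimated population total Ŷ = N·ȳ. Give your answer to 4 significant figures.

3.240 × 10^6

Var(Ŷ) = N²·Var(ȳ) = N²·(1 − n/N)·s²/n.
f = 2516/42559 = 0.05911793; Var(ȳ) = 0.94088207·15500000/2516 = 5796.3721.
Var(Ŷ) = 42559² · 5796.3721 = 1.0498786 × 10^13.
SE(Ŷ) = √(1.0498786 × 10^13) = 3.240 × 10^6.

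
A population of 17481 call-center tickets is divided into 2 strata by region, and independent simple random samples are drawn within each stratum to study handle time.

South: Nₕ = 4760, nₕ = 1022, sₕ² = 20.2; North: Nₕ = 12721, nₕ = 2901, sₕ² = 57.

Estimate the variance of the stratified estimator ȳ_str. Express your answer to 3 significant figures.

0.00918

Var(ȳ_str) = Σₕ Wₕ²(1 − fₕ)sₕ²/nₕ with Wₕ = Nₕ/N, N = 17481.
South: Wₕ = 0.27229564; term = 0.27229564²·(1 − 0.21470588)·20.2/1022 = 0.001150838.
North: Wₕ = 0.72770436; term = 0.72770436²·(1 − 0.22804811)·57/2901 = 0.008032067.
Sum = 0.009182905.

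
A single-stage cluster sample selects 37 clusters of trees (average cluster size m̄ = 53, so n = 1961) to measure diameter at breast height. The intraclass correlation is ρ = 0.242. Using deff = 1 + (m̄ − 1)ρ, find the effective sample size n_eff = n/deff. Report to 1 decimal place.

144.4

deff = 1 + (53 − 1)·0.242 = 1 + 12.584 = 13.584.
n_eff = 1961 / 13.584 = 144.4.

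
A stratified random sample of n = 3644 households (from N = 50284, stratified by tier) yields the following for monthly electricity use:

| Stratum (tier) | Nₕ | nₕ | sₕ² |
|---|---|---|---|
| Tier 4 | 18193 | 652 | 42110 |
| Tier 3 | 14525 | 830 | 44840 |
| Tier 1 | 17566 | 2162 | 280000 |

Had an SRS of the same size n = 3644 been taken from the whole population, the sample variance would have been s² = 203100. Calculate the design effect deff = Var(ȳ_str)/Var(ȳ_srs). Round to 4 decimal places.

0.5080

Var(ȳ_str) = Σ Wₕ²(1−fₕ)sₕ²/nₕ with Wₕ = Nₕ/50284:
  Tier 4: (18193/50284)²·(1−652/18193)·42110/652 = 8.151484
  Tier 3: (14525/50284)²·(1−830/14525)·44840/830 = 4.2501676
  Tier 1: (17566/50284)²·(1−2162/17566)·280000/2162 = 13.859549
  → Var(ȳ_str) = 26.261201.
Var(ȳ_srs) = (1 − 3644/50284)·203100/3644 = 51.696397.
deff = 26.261201 / 51.696397 = 0.5080.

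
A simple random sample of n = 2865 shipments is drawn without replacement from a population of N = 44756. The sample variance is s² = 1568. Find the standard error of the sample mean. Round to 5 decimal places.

0.71572

Under SRS without replacement, Var(ȳ) = (1 − f)·s²/n with f = n/N = 2865/44756 = 0.06401376.
Var(ȳ) = (1 − 0.06401376)·1568/2865 = 0.93598624·0.54729494 = 0.51226053.
SE(ȳ) = √(0.51226053) = 0.71572.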